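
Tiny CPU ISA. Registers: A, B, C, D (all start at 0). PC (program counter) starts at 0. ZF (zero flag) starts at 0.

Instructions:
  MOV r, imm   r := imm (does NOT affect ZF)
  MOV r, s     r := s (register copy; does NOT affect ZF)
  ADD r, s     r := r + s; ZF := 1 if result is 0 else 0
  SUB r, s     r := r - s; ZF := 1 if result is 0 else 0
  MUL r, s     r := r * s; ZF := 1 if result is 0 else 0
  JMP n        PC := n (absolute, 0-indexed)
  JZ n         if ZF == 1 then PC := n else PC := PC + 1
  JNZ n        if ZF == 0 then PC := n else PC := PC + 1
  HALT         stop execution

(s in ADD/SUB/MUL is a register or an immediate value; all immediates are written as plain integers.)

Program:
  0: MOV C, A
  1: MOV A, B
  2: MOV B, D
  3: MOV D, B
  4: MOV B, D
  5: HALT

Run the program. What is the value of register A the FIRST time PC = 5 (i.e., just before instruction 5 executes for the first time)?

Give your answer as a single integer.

Step 1: PC=0 exec 'MOV C, A'. After: A=0 B=0 C=0 D=0 ZF=0 PC=1
Step 2: PC=1 exec 'MOV A, B'. After: A=0 B=0 C=0 D=0 ZF=0 PC=2
Step 3: PC=2 exec 'MOV B, D'. After: A=0 B=0 C=0 D=0 ZF=0 PC=3
Step 4: PC=3 exec 'MOV D, B'. After: A=0 B=0 C=0 D=0 ZF=0 PC=4
Step 5: PC=4 exec 'MOV B, D'. After: A=0 B=0 C=0 D=0 ZF=0 PC=5
First time PC=5: A=0

0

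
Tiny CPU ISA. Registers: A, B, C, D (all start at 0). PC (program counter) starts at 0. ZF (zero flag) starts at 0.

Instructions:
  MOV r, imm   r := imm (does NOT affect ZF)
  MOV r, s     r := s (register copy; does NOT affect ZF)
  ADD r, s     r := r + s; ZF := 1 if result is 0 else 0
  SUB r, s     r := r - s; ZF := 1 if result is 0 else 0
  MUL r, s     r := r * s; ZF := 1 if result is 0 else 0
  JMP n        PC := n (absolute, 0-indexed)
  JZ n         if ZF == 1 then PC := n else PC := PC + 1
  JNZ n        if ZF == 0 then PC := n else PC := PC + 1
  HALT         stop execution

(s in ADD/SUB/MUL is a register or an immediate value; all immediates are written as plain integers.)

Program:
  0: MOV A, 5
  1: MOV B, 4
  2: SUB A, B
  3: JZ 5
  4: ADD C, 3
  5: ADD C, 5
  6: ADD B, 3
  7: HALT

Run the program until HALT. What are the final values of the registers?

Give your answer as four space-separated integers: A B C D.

Answer: 1 7 8 0

Derivation:
Step 1: PC=0 exec 'MOV A, 5'. After: A=5 B=0 C=0 D=0 ZF=0 PC=1
Step 2: PC=1 exec 'MOV B, 4'. After: A=5 B=4 C=0 D=0 ZF=0 PC=2
Step 3: PC=2 exec 'SUB A, B'. After: A=1 B=4 C=0 D=0 ZF=0 PC=3
Step 4: PC=3 exec 'JZ 5'. After: A=1 B=4 C=0 D=0 ZF=0 PC=4
Step 5: PC=4 exec 'ADD C, 3'. After: A=1 B=4 C=3 D=0 ZF=0 PC=5
Step 6: PC=5 exec 'ADD C, 5'. After: A=1 B=4 C=8 D=0 ZF=0 PC=6
Step 7: PC=6 exec 'ADD B, 3'. After: A=1 B=7 C=8 D=0 ZF=0 PC=7
Step 8: PC=7 exec 'HALT'. After: A=1 B=7 C=8 D=0 ZF=0 PC=7 HALTED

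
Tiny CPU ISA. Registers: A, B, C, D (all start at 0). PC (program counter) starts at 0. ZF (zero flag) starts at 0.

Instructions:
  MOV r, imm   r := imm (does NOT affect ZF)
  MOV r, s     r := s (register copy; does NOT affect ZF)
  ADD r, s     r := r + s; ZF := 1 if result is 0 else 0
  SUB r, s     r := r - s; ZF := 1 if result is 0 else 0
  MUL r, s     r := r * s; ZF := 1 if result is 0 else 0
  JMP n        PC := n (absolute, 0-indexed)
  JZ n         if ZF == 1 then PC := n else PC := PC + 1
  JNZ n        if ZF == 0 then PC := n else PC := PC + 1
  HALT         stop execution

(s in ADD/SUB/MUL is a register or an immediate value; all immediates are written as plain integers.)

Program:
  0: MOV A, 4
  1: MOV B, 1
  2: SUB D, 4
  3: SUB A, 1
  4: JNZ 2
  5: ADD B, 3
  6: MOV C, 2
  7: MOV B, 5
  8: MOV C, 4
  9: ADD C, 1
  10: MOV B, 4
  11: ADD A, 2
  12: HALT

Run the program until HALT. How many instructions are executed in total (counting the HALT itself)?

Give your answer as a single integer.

Step 1: PC=0 exec 'MOV A, 4'. After: A=4 B=0 C=0 D=0 ZF=0 PC=1
Step 2: PC=1 exec 'MOV B, 1'. After: A=4 B=1 C=0 D=0 ZF=0 PC=2
Step 3: PC=2 exec 'SUB D, 4'. After: A=4 B=1 C=0 D=-4 ZF=0 PC=3
Step 4: PC=3 exec 'SUB A, 1'. After: A=3 B=1 C=0 D=-4 ZF=0 PC=4
Step 5: PC=4 exec 'JNZ 2'. After: A=3 B=1 C=0 D=-4 ZF=0 PC=2
Step 6: PC=2 exec 'SUB D, 4'. After: A=3 B=1 C=0 D=-8 ZF=0 PC=3
Step 7: PC=3 exec 'SUB A, 1'. After: A=2 B=1 C=0 D=-8 ZF=0 PC=4
Step 8: PC=4 exec 'JNZ 2'. After: A=2 B=1 C=0 D=-8 ZF=0 PC=2
Step 9: PC=2 exec 'SUB D, 4'. After: A=2 B=1 C=0 D=-12 ZF=0 PC=3
Step 10: PC=3 exec 'SUB A, 1'. After: A=1 B=1 C=0 D=-12 ZF=0 PC=4
Step 11: PC=4 exec 'JNZ 2'. After: A=1 B=1 C=0 D=-12 ZF=0 PC=2
Step 12: PC=2 exec 'SUB D, 4'. After: A=1 B=1 C=0 D=-16 ZF=0 PC=3
Step 13: PC=3 exec 'SUB A, 1'. After: A=0 B=1 C=0 D=-16 ZF=1 PC=4
Step 14: PC=4 exec 'JNZ 2'. After: A=0 B=1 C=0 D=-16 ZF=1 PC=5
Step 15: PC=5 exec 'ADD B, 3'. After: A=0 B=4 C=0 D=-16 ZF=0 PC=6
Step 16: PC=6 exec 'MOV C, 2'. After: A=0 B=4 C=2 D=-16 ZF=0 PC=7
Step 17: PC=7 exec 'MOV B, 5'. After: A=0 B=5 C=2 D=-16 ZF=0 PC=8
Step 18: PC=8 exec 'MOV C, 4'. After: A=0 B=5 C=4 D=-16 ZF=0 PC=9
Step 19: PC=9 exec 'ADD C, 1'. After: A=0 B=5 C=5 D=-16 ZF=0 PC=10
Step 20: PC=10 exec 'MOV B, 4'. After: A=0 B=4 C=5 D=-16 ZF=0 PC=11
Step 21: PC=11 exec 'ADD A, 2'. After: A=2 B=4 C=5 D=-16 ZF=0 PC=12
Step 22: PC=12 exec 'HALT'. After: A=2 B=4 C=5 D=-16 ZF=0 PC=12 HALTED
Total instructions executed: 22

Answer: 22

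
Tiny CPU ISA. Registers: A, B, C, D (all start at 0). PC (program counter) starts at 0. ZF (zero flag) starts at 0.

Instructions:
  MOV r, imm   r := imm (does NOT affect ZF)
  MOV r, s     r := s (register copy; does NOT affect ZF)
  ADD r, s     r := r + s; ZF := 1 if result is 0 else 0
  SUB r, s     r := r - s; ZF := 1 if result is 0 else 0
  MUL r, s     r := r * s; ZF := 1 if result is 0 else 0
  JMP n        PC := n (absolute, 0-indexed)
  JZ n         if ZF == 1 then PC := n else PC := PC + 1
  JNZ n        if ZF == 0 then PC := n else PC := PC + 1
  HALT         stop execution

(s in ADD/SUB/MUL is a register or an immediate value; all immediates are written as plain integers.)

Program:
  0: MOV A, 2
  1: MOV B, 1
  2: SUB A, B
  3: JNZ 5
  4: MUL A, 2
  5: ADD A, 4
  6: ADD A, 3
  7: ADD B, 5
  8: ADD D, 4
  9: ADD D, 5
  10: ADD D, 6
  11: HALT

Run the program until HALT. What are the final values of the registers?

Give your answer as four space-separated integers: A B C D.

Step 1: PC=0 exec 'MOV A, 2'. After: A=2 B=0 C=0 D=0 ZF=0 PC=1
Step 2: PC=1 exec 'MOV B, 1'. After: A=2 B=1 C=0 D=0 ZF=0 PC=2
Step 3: PC=2 exec 'SUB A, B'. After: A=1 B=1 C=0 D=0 ZF=0 PC=3
Step 4: PC=3 exec 'JNZ 5'. After: A=1 B=1 C=0 D=0 ZF=0 PC=5
Step 5: PC=5 exec 'ADD A, 4'. After: A=5 B=1 C=0 D=0 ZF=0 PC=6
Step 6: PC=6 exec 'ADD A, 3'. After: A=8 B=1 C=0 D=0 ZF=0 PC=7
Step 7: PC=7 exec 'ADD B, 5'. After: A=8 B=6 C=0 D=0 ZF=0 PC=8
Step 8: PC=8 exec 'ADD D, 4'. After: A=8 B=6 C=0 D=4 ZF=0 PC=9
Step 9: PC=9 exec 'ADD D, 5'. After: A=8 B=6 C=0 D=9 ZF=0 PC=10
Step 10: PC=10 exec 'ADD D, 6'. After: A=8 B=6 C=0 D=15 ZF=0 PC=11
Step 11: PC=11 exec 'HALT'. After: A=8 B=6 C=0 D=15 ZF=0 PC=11 HALTED

Answer: 8 6 0 15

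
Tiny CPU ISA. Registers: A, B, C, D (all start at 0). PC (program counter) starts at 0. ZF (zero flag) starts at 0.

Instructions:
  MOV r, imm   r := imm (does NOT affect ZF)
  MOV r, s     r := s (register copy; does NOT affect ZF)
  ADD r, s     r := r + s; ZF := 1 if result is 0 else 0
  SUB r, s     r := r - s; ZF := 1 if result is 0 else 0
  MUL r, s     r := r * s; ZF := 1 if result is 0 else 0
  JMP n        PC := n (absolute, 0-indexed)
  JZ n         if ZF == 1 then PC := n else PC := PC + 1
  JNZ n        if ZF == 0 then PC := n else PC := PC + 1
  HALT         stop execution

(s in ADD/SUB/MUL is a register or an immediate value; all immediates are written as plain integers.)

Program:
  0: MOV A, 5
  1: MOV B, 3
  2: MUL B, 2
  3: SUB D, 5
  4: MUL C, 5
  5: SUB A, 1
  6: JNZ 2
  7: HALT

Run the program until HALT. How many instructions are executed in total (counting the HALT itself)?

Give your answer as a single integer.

Answer: 28

Derivation:
Step 1: PC=0 exec 'MOV A, 5'. After: A=5 B=0 C=0 D=0 ZF=0 PC=1
Step 2: PC=1 exec 'MOV B, 3'. After: A=5 B=3 C=0 D=0 ZF=0 PC=2
Step 3: PC=2 exec 'MUL B, 2'. After: A=5 B=6 C=0 D=0 ZF=0 PC=3
Step 4: PC=3 exec 'SUB D, 5'. After: A=5 B=6 C=0 D=-5 ZF=0 PC=4
Step 5: PC=4 exec 'MUL C, 5'. After: A=5 B=6 C=0 D=-5 ZF=1 PC=5
Step 6: PC=5 exec 'SUB A, 1'. After: A=4 B=6 C=0 D=-5 ZF=0 PC=6
Step 7: PC=6 exec 'JNZ 2'. After: A=4 B=6 C=0 D=-5 ZF=0 PC=2
Step 8: PC=2 exec 'MUL B, 2'. After: A=4 B=12 C=0 D=-5 ZF=0 PC=3
Step 9: PC=3 exec 'SUB D, 5'. After: A=4 B=12 C=0 D=-10 ZF=0 PC=4
Step 10: PC=4 exec 'MUL C, 5'. After: A=4 B=12 C=0 D=-10 ZF=1 PC=5
Step 11: PC=5 exec 'SUB A, 1'. After: A=3 B=12 C=0 D=-10 ZF=0 PC=6
Step 12: PC=6 exec 'JNZ 2'. After: A=3 B=12 C=0 D=-10 ZF=0 PC=2
Step 13: PC=2 exec 'MUL B, 2'. After: A=3 B=24 C=0 D=-10 ZF=0 PC=3
Step 14: PC=3 exec 'SUB D, 5'. After: A=3 B=24 C=0 D=-15 ZF=0 PC=4
Step 15: PC=4 exec 'MUL C, 5'. After: A=3 B=24 C=0 D=-15 ZF=1 PC=5
Step 16: PC=5 exec 'SUB A, 1'. After: A=2 B=24 C=0 D=-15 ZF=0 PC=6
Step 17: PC=6 exec 'JNZ 2'. After: A=2 B=24 C=0 D=-15 ZF=0 PC=2
Step 18: PC=2 exec 'MUL B, 2'. After: A=2 B=48 C=0 D=-15 ZF=0 PC=3
Step 19: PC=3 exec 'SUB D, 5'. After: A=2 B=48 C=0 D=-20 ZF=0 PC=4
Step 20: PC=4 exec 'MUL C, 5'. After: A=2 B=48 C=0 D=-20 ZF=1 PC=5
Step 21: PC=5 exec 'SUB A, 1'. After: A=1 B=48 C=0 D=-20 ZF=0 PC=6
Step 22: PC=6 exec 'JNZ 2'. After: A=1 B=48 C=0 D=-20 ZF=0 PC=2
Step 23: PC=2 exec 'MUL B, 2'. After: A=1 B=96 C=0 D=-20 ZF=0 PC=3
Step 24: PC=3 exec 'SUB D, 5'. After: A=1 B=96 C=0 D=-25 ZF=0 PC=4
Step 25: PC=4 exec 'MUL C, 5'. After: A=1 B=96 C=0 D=-25 ZF=1 PC=5
Step 26: PC=5 exec 'SUB A, 1'. After: A=0 B=96 C=0 D=-25 ZF=1 PC=6
Step 27: PC=6 exec 'JNZ 2'. After: A=0 B=96 C=0 D=-25 ZF=1 PC=7
Step 28: PC=7 exec 'HALT'. After: A=0 B=96 C=0 D=-25 ZF=1 PC=7 HALTED
Total instructions executed: 28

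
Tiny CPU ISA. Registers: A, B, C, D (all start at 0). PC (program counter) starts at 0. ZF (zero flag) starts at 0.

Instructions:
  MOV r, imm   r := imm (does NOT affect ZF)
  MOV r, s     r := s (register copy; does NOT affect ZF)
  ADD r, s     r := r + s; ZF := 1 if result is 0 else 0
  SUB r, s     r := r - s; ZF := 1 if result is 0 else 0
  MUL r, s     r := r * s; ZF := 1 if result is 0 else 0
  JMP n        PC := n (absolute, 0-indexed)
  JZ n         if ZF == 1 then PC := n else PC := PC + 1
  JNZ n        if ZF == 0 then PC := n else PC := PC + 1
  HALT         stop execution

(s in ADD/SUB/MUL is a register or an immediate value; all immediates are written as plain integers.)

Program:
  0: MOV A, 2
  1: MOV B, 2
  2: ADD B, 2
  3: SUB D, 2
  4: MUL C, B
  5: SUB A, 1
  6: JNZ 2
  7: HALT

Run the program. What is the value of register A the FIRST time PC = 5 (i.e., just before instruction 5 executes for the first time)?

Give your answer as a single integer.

Step 1: PC=0 exec 'MOV A, 2'. After: A=2 B=0 C=0 D=0 ZF=0 PC=1
Step 2: PC=1 exec 'MOV B, 2'. After: A=2 B=2 C=0 D=0 ZF=0 PC=2
Step 3: PC=2 exec 'ADD B, 2'. After: A=2 B=4 C=0 D=0 ZF=0 PC=3
Step 4: PC=3 exec 'SUB D, 2'. After: A=2 B=4 C=0 D=-2 ZF=0 PC=4
Step 5: PC=4 exec 'MUL C, B'. After: A=2 B=4 C=0 D=-2 ZF=1 PC=5
First time PC=5: A=2

2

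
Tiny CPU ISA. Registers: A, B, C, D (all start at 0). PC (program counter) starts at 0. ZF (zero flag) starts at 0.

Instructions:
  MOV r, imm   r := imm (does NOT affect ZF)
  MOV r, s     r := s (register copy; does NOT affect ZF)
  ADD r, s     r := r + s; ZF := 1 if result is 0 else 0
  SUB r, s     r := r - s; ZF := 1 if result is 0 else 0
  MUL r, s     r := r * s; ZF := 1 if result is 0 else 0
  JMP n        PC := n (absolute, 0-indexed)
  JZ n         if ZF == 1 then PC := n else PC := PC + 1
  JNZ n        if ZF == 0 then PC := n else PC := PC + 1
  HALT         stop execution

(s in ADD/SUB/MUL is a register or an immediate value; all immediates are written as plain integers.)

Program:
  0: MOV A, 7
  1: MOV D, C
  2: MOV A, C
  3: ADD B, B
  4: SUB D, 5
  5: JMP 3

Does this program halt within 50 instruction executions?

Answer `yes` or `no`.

Step 1: PC=0 exec 'MOV A, 7'. After: A=7 B=0 C=0 D=0 ZF=0 PC=1
Step 2: PC=1 exec 'MOV D, C'. After: A=7 B=0 C=0 D=0 ZF=0 PC=2
Step 3: PC=2 exec 'MOV A, C'. After: A=0 B=0 C=0 D=0 ZF=0 PC=3
Step 4: PC=3 exec 'ADD B, B'. After: A=0 B=0 C=0 D=0 ZF=1 PC=4
Step 5: PC=4 exec 'SUB D, 5'. After: A=0 B=0 C=0 D=-5 ZF=0 PC=5
Step 6: PC=5 exec 'JMP 3'. After: A=0 B=0 C=0 D=-5 ZF=0 PC=3
Step 7: PC=3 exec 'ADD B, B'. After: A=0 B=0 C=0 D=-5 ZF=1 PC=4
Step 8: PC=4 exec 'SUB D, 5'. After: A=0 B=0 C=0 D=-10 ZF=0 PC=5
Step 9: PC=5 exec 'JMP 3'. After: A=0 B=0 C=0 D=-10 ZF=0 PC=3
Step 10: PC=3 exec 'ADD B, B'. After: A=0 B=0 C=0 D=-10 ZF=1 PC=4
Step 11: PC=4 exec 'SUB D, 5'. After: A=0 B=0 C=0 D=-15 ZF=0 PC=5
Step 12: PC=5 exec 'JMP 3'. After: A=0 B=0 C=0 D=-15 ZF=0 PC=3
Step 13: PC=3 exec 'ADD B, B'. After: A=0 B=0 C=0 D=-15 ZF=1 PC=4
Step 14: PC=4 exec 'SUB D, 5'. After: A=0 B=0 C=0 D=-20 ZF=0 PC=5
Step 15: PC=5 exec 'JMP 3'. After: A=0 B=0 C=0 D=-20 ZF=0 PC=3
After 50 steps: not halted. PC revisits the same instructions with no path to HALT; will never halt.

Answer: no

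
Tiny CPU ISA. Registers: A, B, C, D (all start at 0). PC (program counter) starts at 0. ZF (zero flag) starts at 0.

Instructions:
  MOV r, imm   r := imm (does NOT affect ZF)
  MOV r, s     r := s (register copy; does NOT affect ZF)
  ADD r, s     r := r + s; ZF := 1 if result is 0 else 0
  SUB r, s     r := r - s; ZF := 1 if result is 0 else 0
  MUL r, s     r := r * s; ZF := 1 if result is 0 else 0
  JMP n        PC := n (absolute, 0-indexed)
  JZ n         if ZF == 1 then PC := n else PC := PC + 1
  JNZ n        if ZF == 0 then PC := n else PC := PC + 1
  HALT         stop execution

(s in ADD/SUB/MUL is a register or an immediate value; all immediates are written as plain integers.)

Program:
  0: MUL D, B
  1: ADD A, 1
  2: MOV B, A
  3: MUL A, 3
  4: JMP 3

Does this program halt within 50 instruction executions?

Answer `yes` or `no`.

Answer: no

Derivation:
Step 1: PC=0 exec 'MUL D, B'. After: A=0 B=0 C=0 D=0 ZF=1 PC=1
Step 2: PC=1 exec 'ADD A, 1'. After: A=1 B=0 C=0 D=0 ZF=0 PC=2
Step 3: PC=2 exec 'MOV B, A'. After: A=1 B=1 C=0 D=0 ZF=0 PC=3
Step 4: PC=3 exec 'MUL A, 3'. After: A=3 B=1 C=0 D=0 ZF=0 PC=4
Step 5: PC=4 exec 'JMP 3'. After: A=3 B=1 C=0 D=0 ZF=0 PC=3
Step 6: PC=3 exec 'MUL A, 3'. After: A=9 B=1 C=0 D=0 ZF=0 PC=4
Step 7: PC=4 exec 'JMP 3'. After: A=9 B=1 C=0 D=0 ZF=0 PC=3
Step 8: PC=3 exec 'MUL A, 3'. After: A=27 B=1 C=0 D=0 ZF=0 PC=4
Step 9: PC=4 exec 'JMP 3'. After: A=27 B=1 C=0 D=0 ZF=0 PC=3
Step 10: PC=3 exec 'MUL A, 3'. After: A=81 B=1 C=0 D=0 ZF=0 PC=4
Step 11: PC=4 exec 'JMP 3'. After: A=81 B=1 C=0 D=0 ZF=0 PC=3
Step 12: PC=3 exec 'MUL A, 3'. After: A=243 B=1 C=0 D=0 ZF=0 PC=4
Step 13: PC=4 exec 'JMP 3'. After: A=243 B=1 C=0 D=0 ZF=0 PC=3
Step 14: PC=3 exec 'MUL A, 3'. After: A=729 B=1 C=0 D=0 ZF=0 PC=4
Step 15: PC=4 exec 'JMP 3'. After: A=729 B=1 C=0 D=0 ZF=0 PC=3
After 50 steps: not halted. PC revisits the same instructions with no path to HALT; will never halt.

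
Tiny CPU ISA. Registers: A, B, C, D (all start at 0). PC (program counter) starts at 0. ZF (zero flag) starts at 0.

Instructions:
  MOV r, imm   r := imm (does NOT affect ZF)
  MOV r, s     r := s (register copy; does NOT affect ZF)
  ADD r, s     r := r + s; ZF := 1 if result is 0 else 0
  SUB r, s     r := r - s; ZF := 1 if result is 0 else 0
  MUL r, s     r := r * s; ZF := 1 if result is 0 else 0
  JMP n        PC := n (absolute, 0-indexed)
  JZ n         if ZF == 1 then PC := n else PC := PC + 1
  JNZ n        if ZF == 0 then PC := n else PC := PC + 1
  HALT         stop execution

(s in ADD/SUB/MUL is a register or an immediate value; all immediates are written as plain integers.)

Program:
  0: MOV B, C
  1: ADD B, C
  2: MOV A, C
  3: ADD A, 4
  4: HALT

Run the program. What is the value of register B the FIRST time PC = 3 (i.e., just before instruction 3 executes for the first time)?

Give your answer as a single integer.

Step 1: PC=0 exec 'MOV B, C'. After: A=0 B=0 C=0 D=0 ZF=0 PC=1
Step 2: PC=1 exec 'ADD B, C'. After: A=0 B=0 C=0 D=0 ZF=1 PC=2
Step 3: PC=2 exec 'MOV A, C'. After: A=0 B=0 C=0 D=0 ZF=1 PC=3
First time PC=3: B=0

0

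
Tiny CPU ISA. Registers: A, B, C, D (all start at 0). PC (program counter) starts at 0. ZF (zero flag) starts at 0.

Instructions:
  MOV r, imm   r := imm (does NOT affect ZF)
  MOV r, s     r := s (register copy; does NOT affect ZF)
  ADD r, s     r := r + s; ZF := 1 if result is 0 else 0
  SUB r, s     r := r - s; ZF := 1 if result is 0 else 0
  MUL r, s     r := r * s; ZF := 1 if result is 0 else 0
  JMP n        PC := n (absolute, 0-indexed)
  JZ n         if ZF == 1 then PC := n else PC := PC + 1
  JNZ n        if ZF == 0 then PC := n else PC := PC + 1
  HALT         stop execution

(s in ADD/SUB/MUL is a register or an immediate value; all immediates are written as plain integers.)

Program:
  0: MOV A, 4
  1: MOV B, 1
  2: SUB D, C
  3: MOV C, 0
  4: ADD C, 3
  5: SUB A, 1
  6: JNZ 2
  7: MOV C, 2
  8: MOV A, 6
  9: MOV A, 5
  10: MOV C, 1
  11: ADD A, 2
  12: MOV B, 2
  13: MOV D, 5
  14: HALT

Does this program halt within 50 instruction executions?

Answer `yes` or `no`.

Step 1: PC=0 exec 'MOV A, 4'. After: A=4 B=0 C=0 D=0 ZF=0 PC=1
Step 2: PC=1 exec 'MOV B, 1'. After: A=4 B=1 C=0 D=0 ZF=0 PC=2
Step 3: PC=2 exec 'SUB D, C'. After: A=4 B=1 C=0 D=0 ZF=1 PC=3
Step 4: PC=3 exec 'MOV C, 0'. After: A=4 B=1 C=0 D=0 ZF=1 PC=4
Step 5: PC=4 exec 'ADD C, 3'. After: A=4 B=1 C=3 D=0 ZF=0 PC=5
Step 6: PC=5 exec 'SUB A, 1'. After: A=3 B=1 C=3 D=0 ZF=0 PC=6
Step 7: PC=6 exec 'JNZ 2'. After: A=3 B=1 C=3 D=0 ZF=0 PC=2
Step 8: PC=2 exec 'SUB D, C'. After: A=3 B=1 C=3 D=-3 ZF=0 PC=3
Step 9: PC=3 exec 'MOV C, 0'. After: A=3 B=1 C=0 D=-3 ZF=0 PC=4
Step 10: PC=4 exec 'ADD C, 3'. After: A=3 B=1 C=3 D=-3 ZF=0 PC=5
Step 11: PC=5 exec 'SUB A, 1'. After: A=2 B=1 C=3 D=-3 ZF=0 PC=6
Step 12: PC=6 exec 'JNZ 2'. After: A=2 B=1 C=3 D=-3 ZF=0 PC=2
Step 13: PC=2 exec 'SUB D, C'. After: A=2 B=1 C=3 D=-6 ZF=0 PC=3
Step 14: PC=3 exec 'MOV C, 0'. After: A=2 B=1 C=0 D=-6 ZF=0 PC=4
Step 15: PC=4 exec 'ADD C, 3'. After: A=2 B=1 C=3 D=-6 ZF=0 PC=5
Step 16: PC=5 exec 'SUB A, 1'. After: A=1 B=1 C=3 D=-6 ZF=0 PC=6
Step 17: PC=6 exec 'JNZ 2'. After: A=1 B=1 C=3 D=-6 ZF=0 PC=2
Step 18: PC=2 exec 'SUB D, C'. After: A=1 B=1 C=3 D=-9 ZF=0 PC=3
Step 19: PC=3 exec 'MOV C, 0'. After: A=1 B=1 C=0 D=-9 ZF=0 PC=4
Step 20: PC=4 exec 'ADD C, 3'. After: A=1 B=1 C=3 D=-9 ZF=0 PC=5
Step 21: PC=5 exec 'SUB A, 1'. After: A=0 B=1 C=3 D=-9 ZF=1 PC=6
Step 22: PC=6 exec 'JNZ 2'. After: A=0 B=1 C=3 D=-9 ZF=1 PC=7
Step 23: PC=7 exec 'MOV C, 2'. After: A=0 B=1 C=2 D=-9 ZF=1 PC=8
Step 24: PC=8 exec 'MOV A, 6'. After: A=6 B=1 C=2 D=-9 ZF=1 PC=9
Step 25: PC=9 exec 'MOV A, 5'. After: A=5 B=1 C=2 D=-9 ZF=1 PC=10
Step 26: PC=10 exec 'MOV C, 1'. After: A=5 B=1 C=1 D=-9 ZF=1 PC=11
Step 27: PC=11 exec 'ADD A, 2'. After: A=7 B=1 C=1 D=-9 ZF=0 PC=12
Step 28: PC=12 exec 'MOV B, 2'. After: A=7 B=2 C=1 D=-9 ZF=0 PC=13
Step 29: PC=13 exec 'MOV D, 5'. After: A=7 B=2 C=1 D=5 ZF=0 PC=14
Step 30: PC=14 exec 'HALT'. After: A=7 B=2 C=1 D=5 ZF=0 PC=14 HALTED

Answer: yes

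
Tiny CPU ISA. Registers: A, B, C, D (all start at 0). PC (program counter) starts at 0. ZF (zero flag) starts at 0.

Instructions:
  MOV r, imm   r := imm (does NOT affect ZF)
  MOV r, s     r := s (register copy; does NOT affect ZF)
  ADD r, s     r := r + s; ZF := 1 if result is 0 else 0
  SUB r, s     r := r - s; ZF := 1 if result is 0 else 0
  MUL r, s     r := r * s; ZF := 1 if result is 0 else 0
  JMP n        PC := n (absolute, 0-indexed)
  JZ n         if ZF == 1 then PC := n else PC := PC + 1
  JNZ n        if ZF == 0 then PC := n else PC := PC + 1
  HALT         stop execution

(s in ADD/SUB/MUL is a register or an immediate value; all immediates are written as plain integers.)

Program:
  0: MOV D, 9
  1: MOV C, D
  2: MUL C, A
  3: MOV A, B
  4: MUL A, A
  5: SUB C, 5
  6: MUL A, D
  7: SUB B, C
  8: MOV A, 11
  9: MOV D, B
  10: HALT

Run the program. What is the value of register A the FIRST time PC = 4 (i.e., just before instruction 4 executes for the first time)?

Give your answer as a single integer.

Step 1: PC=0 exec 'MOV D, 9'. After: A=0 B=0 C=0 D=9 ZF=0 PC=1
Step 2: PC=1 exec 'MOV C, D'. After: A=0 B=0 C=9 D=9 ZF=0 PC=2
Step 3: PC=2 exec 'MUL C, A'. After: A=0 B=0 C=0 D=9 ZF=1 PC=3
Step 4: PC=3 exec 'MOV A, B'. After: A=0 B=0 C=0 D=9 ZF=1 PC=4
First time PC=4: A=0

0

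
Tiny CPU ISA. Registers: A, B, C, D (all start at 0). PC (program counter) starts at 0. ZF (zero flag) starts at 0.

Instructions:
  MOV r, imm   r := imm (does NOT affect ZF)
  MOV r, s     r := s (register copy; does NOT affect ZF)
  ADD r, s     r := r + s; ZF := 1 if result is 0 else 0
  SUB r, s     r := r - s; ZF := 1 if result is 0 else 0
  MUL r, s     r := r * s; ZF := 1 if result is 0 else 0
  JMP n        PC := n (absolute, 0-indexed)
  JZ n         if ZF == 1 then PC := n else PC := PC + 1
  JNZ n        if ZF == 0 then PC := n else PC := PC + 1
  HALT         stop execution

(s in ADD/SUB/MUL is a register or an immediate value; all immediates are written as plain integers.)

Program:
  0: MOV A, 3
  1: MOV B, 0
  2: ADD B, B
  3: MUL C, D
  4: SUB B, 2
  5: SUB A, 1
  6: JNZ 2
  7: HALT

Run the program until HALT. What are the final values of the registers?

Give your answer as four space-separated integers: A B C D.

Step 1: PC=0 exec 'MOV A, 3'. After: A=3 B=0 C=0 D=0 ZF=0 PC=1
Step 2: PC=1 exec 'MOV B, 0'. After: A=3 B=0 C=0 D=0 ZF=0 PC=2
Step 3: PC=2 exec 'ADD B, B'. After: A=3 B=0 C=0 D=0 ZF=1 PC=3
Step 4: PC=3 exec 'MUL C, D'. After: A=3 B=0 C=0 D=0 ZF=1 PC=4
Step 5: PC=4 exec 'SUB B, 2'. After: A=3 B=-2 C=0 D=0 ZF=0 PC=5
Step 6: PC=5 exec 'SUB A, 1'. After: A=2 B=-2 C=0 D=0 ZF=0 PC=6
Step 7: PC=6 exec 'JNZ 2'. After: A=2 B=-2 C=0 D=0 ZF=0 PC=2
Step 8: PC=2 exec 'ADD B, B'. After: A=2 B=-4 C=0 D=0 ZF=0 PC=3
Step 9: PC=3 exec 'MUL C, D'. After: A=2 B=-4 C=0 D=0 ZF=1 PC=4
Step 10: PC=4 exec 'SUB B, 2'. After: A=2 B=-6 C=0 D=0 ZF=0 PC=5
Step 11: PC=5 exec 'SUB A, 1'. After: A=1 B=-6 C=0 D=0 ZF=0 PC=6
Step 12: PC=6 exec 'JNZ 2'. After: A=1 B=-6 C=0 D=0 ZF=0 PC=2
Step 13: PC=2 exec 'ADD B, B'. After: A=1 B=-12 C=0 D=0 ZF=0 PC=3
Step 14: PC=3 exec 'MUL C, D'. After: A=1 B=-12 C=0 D=0 ZF=1 PC=4
Step 15: PC=4 exec 'SUB B, 2'. After: A=1 B=-14 C=0 D=0 ZF=0 PC=5
Step 16: PC=5 exec 'SUB A, 1'. After: A=0 B=-14 C=0 D=0 ZF=1 PC=6
Step 17: PC=6 exec 'JNZ 2'. After: A=0 B=-14 C=0 D=0 ZF=1 PC=7
Step 18: PC=7 exec 'HALT'. After: A=0 B=-14 C=0 D=0 ZF=1 PC=7 HALTED

Answer: 0 -14 0 0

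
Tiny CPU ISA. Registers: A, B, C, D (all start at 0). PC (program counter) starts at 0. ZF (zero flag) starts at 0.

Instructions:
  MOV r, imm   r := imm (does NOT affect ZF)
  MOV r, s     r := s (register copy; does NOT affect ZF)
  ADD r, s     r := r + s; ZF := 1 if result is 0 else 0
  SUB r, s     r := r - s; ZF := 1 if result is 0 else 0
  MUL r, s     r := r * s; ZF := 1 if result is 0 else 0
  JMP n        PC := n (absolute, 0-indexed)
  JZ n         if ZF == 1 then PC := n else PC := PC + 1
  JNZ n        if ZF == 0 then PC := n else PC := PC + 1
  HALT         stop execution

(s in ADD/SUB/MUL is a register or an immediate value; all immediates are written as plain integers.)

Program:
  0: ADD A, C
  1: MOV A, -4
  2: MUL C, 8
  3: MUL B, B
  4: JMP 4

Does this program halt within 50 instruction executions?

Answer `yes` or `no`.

Step 1: PC=0 exec 'ADD A, C'. After: A=0 B=0 C=0 D=0 ZF=1 PC=1
Step 2: PC=1 exec 'MOV A, -4'. After: A=-4 B=0 C=0 D=0 ZF=1 PC=2
Step 3: PC=2 exec 'MUL C, 8'. After: A=-4 B=0 C=0 D=0 ZF=1 PC=3
Step 4: PC=3 exec 'MUL B, B'. After: A=-4 B=0 C=0 D=0 ZF=1 PC=4
Step 5: PC=4 exec 'JMP 4'. After: A=-4 B=0 C=0 D=0 ZF=1 PC=4
State after step 5 equals state after step 4: the program is in a cycle of length 1 and will never halt.

Answer: no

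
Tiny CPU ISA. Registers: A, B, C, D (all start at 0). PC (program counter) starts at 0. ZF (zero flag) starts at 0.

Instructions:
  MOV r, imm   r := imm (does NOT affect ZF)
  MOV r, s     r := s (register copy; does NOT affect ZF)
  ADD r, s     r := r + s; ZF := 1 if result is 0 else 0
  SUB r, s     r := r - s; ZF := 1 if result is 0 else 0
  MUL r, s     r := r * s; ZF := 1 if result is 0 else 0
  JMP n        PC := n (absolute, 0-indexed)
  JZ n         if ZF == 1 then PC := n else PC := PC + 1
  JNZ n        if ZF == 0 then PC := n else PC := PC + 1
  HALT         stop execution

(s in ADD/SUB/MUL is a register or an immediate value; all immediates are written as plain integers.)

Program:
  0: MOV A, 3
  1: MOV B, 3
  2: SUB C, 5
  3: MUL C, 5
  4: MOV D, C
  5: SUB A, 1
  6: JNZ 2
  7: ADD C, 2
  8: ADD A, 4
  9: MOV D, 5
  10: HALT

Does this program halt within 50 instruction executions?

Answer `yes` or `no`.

Answer: yes

Derivation:
Step 1: PC=0 exec 'MOV A, 3'. After: A=3 B=0 C=0 D=0 ZF=0 PC=1
Step 2: PC=1 exec 'MOV B, 3'. After: A=3 B=3 C=0 D=0 ZF=0 PC=2
Step 3: PC=2 exec 'SUB C, 5'. After: A=3 B=3 C=-5 D=0 ZF=0 PC=3
Step 4: PC=3 exec 'MUL C, 5'. After: A=3 B=3 C=-25 D=0 ZF=0 PC=4
Step 5: PC=4 exec 'MOV D, C'. After: A=3 B=3 C=-25 D=-25 ZF=0 PC=5
Step 6: PC=5 exec 'SUB A, 1'. After: A=2 B=3 C=-25 D=-25 ZF=0 PC=6
Step 7: PC=6 exec 'JNZ 2'. After: A=2 B=3 C=-25 D=-25 ZF=0 PC=2
Step 8: PC=2 exec 'SUB C, 5'. After: A=2 B=3 C=-30 D=-25 ZF=0 PC=3
Step 9: PC=3 exec 'MUL C, 5'. After: A=2 B=3 C=-150 D=-25 ZF=0 PC=4
Step 10: PC=4 exec 'MOV D, C'. After: A=2 B=3 C=-150 D=-150 ZF=0 PC=5
Step 11: PC=5 exec 'SUB A, 1'. After: A=1 B=3 C=-150 D=-150 ZF=0 PC=6
Step 12: PC=6 exec 'JNZ 2'. After: A=1 B=3 C=-150 D=-150 ZF=0 PC=2
Step 13: PC=2 exec 'SUB C, 5'. After: A=1 B=3 C=-155 D=-150 ZF=0 PC=3
Step 14: PC=3 exec 'MUL C, 5'. After: A=1 B=3 C=-775 D=-150 ZF=0 PC=4
Step 15: PC=4 exec 'MOV D, C'. After: A=1 B=3 C=-775 D=-775 ZF=0 PC=5
Step 16: PC=5 exec 'SUB A, 1'. After: A=0 B=3 C=-775 D=-775 ZF=1 PC=6
Step 17: PC=6 exec 'JNZ 2'. After: A=0 B=3 C=-775 D=-775 ZF=1 PC=7
Step 18: PC=7 exec 'ADD C, 2'. After: A=0 B=3 C=-773 D=-775 ZF=0 PC=8
Step 19: PC=8 exec 'ADD A, 4'. After: A=4 B=3 C=-773 D=-775 ZF=0 PC=9
Step 20: PC=9 exec 'MOV D, 5'. After: A=4 B=3 C=-773 D=5 ZF=0 PC=10
Step 21: PC=10 exec 'HALT'. After: A=4 B=3 C=-773 D=5 ZF=0 PC=10 HALTED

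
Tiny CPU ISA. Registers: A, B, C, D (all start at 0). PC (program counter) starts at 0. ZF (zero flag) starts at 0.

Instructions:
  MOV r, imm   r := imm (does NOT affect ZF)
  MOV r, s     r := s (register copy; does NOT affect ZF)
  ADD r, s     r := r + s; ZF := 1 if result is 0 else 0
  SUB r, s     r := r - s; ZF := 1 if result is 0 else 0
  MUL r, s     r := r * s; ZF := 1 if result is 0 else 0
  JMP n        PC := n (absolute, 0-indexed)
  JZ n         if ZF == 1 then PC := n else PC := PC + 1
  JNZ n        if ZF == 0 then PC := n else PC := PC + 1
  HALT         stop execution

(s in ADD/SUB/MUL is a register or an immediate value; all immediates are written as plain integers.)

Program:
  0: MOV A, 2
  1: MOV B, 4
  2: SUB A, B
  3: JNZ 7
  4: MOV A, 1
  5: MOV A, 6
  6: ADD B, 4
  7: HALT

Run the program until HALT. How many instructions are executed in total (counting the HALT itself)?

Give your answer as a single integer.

Step 1: PC=0 exec 'MOV A, 2'. After: A=2 B=0 C=0 D=0 ZF=0 PC=1
Step 2: PC=1 exec 'MOV B, 4'. After: A=2 B=4 C=0 D=0 ZF=0 PC=2
Step 3: PC=2 exec 'SUB A, B'. After: A=-2 B=4 C=0 D=0 ZF=0 PC=3
Step 4: PC=3 exec 'JNZ 7'. After: A=-2 B=4 C=0 D=0 ZF=0 PC=7
Step 5: PC=7 exec 'HALT'. After: A=-2 B=4 C=0 D=0 ZF=0 PC=7 HALTED
Total instructions executed: 5

Answer: 5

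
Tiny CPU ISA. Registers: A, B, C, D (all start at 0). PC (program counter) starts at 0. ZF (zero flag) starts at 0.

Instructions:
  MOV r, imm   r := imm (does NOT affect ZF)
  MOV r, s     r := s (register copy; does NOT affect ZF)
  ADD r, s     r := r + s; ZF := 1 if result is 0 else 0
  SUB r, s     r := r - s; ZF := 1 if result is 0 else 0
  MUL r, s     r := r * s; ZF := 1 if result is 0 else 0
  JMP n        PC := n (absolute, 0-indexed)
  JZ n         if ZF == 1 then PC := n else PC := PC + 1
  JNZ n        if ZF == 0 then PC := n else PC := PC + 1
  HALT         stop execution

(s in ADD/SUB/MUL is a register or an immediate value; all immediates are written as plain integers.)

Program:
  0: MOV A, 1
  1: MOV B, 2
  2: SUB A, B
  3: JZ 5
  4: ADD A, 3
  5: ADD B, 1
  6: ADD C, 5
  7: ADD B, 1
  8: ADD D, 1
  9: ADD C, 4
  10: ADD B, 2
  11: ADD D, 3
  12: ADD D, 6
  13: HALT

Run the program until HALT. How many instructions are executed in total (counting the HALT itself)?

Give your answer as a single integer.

Answer: 14

Derivation:
Step 1: PC=0 exec 'MOV A, 1'. After: A=1 B=0 C=0 D=0 ZF=0 PC=1
Step 2: PC=1 exec 'MOV B, 2'. After: A=1 B=2 C=0 D=0 ZF=0 PC=2
Step 3: PC=2 exec 'SUB A, B'. After: A=-1 B=2 C=0 D=0 ZF=0 PC=3
Step 4: PC=3 exec 'JZ 5'. After: A=-1 B=2 C=0 D=0 ZF=0 PC=4
Step 5: PC=4 exec 'ADD A, 3'. After: A=2 B=2 C=0 D=0 ZF=0 PC=5
Step 6: PC=5 exec 'ADD B, 1'. After: A=2 B=3 C=0 D=0 ZF=0 PC=6
Step 7: PC=6 exec 'ADD C, 5'. After: A=2 B=3 C=5 D=0 ZF=0 PC=7
Step 8: PC=7 exec 'ADD B, 1'. After: A=2 B=4 C=5 D=0 ZF=0 PC=8
Step 9: PC=8 exec 'ADD D, 1'. After: A=2 B=4 C=5 D=1 ZF=0 PC=9
Step 10: PC=9 exec 'ADD C, 4'. After: A=2 B=4 C=9 D=1 ZF=0 PC=10
Step 11: PC=10 exec 'ADD B, 2'. After: A=2 B=6 C=9 D=1 ZF=0 PC=11
Step 12: PC=11 exec 'ADD D, 3'. After: A=2 B=6 C=9 D=4 ZF=0 PC=12
Step 13: PC=12 exec 'ADD D, 6'. After: A=2 B=6 C=9 D=10 ZF=0 PC=13
Step 14: PC=13 exec 'HALT'. After: A=2 B=6 C=9 D=10 ZF=0 PC=13 HALTED
Total instructions executed: 14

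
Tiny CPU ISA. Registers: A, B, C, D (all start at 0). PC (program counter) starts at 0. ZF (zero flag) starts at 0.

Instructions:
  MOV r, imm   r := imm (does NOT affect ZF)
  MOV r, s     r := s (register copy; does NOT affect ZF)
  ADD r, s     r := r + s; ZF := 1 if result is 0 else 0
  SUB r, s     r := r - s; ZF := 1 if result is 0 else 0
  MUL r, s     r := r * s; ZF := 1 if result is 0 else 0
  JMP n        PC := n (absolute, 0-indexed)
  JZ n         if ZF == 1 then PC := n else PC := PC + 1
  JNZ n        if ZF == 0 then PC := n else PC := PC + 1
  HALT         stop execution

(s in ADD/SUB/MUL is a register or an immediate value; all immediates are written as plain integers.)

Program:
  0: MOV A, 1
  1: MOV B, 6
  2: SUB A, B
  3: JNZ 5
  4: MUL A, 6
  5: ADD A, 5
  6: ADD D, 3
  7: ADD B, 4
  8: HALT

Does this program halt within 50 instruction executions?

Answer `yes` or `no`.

Answer: yes

Derivation:
Step 1: PC=0 exec 'MOV A, 1'. After: A=1 B=0 C=0 D=0 ZF=0 PC=1
Step 2: PC=1 exec 'MOV B, 6'. After: A=1 B=6 C=0 D=0 ZF=0 PC=2
Step 3: PC=2 exec 'SUB A, B'. After: A=-5 B=6 C=0 D=0 ZF=0 PC=3
Step 4: PC=3 exec 'JNZ 5'. After: A=-5 B=6 C=0 D=0 ZF=0 PC=5
Step 5: PC=5 exec 'ADD A, 5'. After: A=0 B=6 C=0 D=0 ZF=1 PC=6
Step 6: PC=6 exec 'ADD D, 3'. After: A=0 B=6 C=0 D=3 ZF=0 PC=7
Step 7: PC=7 exec 'ADD B, 4'. After: A=0 B=10 C=0 D=3 ZF=0 PC=8
Step 8: PC=8 exec 'HALT'. After: A=0 B=10 C=0 D=3 ZF=0 PC=8 HALTED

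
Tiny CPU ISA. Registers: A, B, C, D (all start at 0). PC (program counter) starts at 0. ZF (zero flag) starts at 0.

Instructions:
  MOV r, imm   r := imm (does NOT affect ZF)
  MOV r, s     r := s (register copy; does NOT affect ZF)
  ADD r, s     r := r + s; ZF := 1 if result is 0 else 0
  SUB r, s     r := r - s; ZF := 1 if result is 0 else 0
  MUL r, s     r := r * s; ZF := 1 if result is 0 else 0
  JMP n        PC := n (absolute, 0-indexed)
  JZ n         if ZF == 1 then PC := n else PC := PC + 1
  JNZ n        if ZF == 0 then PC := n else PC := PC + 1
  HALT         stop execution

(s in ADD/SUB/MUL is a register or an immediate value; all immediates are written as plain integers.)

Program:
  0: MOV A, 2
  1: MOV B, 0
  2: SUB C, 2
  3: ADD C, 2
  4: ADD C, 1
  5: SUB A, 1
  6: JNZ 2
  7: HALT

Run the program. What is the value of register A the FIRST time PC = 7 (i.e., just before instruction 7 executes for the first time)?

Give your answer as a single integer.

Step 1: PC=0 exec 'MOV A, 2'. After: A=2 B=0 C=0 D=0 ZF=0 PC=1
Step 2: PC=1 exec 'MOV B, 0'. After: A=2 B=0 C=0 D=0 ZF=0 PC=2
Step 3: PC=2 exec 'SUB C, 2'. After: A=2 B=0 C=-2 D=0 ZF=0 PC=3
Step 4: PC=3 exec 'ADD C, 2'. After: A=2 B=0 C=0 D=0 ZF=1 PC=4
Step 5: PC=4 exec 'ADD C, 1'. After: A=2 B=0 C=1 D=0 ZF=0 PC=5
Step 6: PC=5 exec 'SUB A, 1'. After: A=1 B=0 C=1 D=0 ZF=0 PC=6
Step 7: PC=6 exec 'JNZ 2'. After: A=1 B=0 C=1 D=0 ZF=0 PC=2
Step 8: PC=2 exec 'SUB C, 2'. After: A=1 B=0 C=-1 D=0 ZF=0 PC=3
Step 9: PC=3 exec 'ADD C, 2'. After: A=1 B=0 C=1 D=0 ZF=0 PC=4
Step 10: PC=4 exec 'ADD C, 1'. After: A=1 B=0 C=2 D=0 ZF=0 PC=5
Step 11: PC=5 exec 'SUB A, 1'. After: A=0 B=0 C=2 D=0 ZF=1 PC=6
Step 12: PC=6 exec 'JNZ 2'. After: A=0 B=0 C=2 D=0 ZF=1 PC=7
First time PC=7: A=0

0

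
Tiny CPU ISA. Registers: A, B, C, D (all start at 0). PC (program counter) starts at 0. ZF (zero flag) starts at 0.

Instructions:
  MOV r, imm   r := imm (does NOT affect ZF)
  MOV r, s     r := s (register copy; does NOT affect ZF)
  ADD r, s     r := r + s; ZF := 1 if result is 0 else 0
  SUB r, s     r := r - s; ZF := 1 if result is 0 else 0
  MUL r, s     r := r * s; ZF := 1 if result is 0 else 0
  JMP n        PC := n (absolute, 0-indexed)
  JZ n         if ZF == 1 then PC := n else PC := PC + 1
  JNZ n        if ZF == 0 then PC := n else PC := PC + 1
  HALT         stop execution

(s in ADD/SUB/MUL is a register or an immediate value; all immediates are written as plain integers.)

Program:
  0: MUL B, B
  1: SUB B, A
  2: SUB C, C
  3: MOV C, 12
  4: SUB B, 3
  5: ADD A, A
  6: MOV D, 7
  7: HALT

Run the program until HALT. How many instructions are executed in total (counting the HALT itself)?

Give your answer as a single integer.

Step 1: PC=0 exec 'MUL B, B'. After: A=0 B=0 C=0 D=0 ZF=1 PC=1
Step 2: PC=1 exec 'SUB B, A'. After: A=0 B=0 C=0 D=0 ZF=1 PC=2
Step 3: PC=2 exec 'SUB C, C'. After: A=0 B=0 C=0 D=0 ZF=1 PC=3
Step 4: PC=3 exec 'MOV C, 12'. After: A=0 B=0 C=12 D=0 ZF=1 PC=4
Step 5: PC=4 exec 'SUB B, 3'. After: A=0 B=-3 C=12 D=0 ZF=0 PC=5
Step 6: PC=5 exec 'ADD A, A'. After: A=0 B=-3 C=12 D=0 ZF=1 PC=6
Step 7: PC=6 exec 'MOV D, 7'. After: A=0 B=-3 C=12 D=7 ZF=1 PC=7
Step 8: PC=7 exec 'HALT'. After: A=0 B=-3 C=12 D=7 ZF=1 PC=7 HALTED
Total instructions executed: 8

Answer: 8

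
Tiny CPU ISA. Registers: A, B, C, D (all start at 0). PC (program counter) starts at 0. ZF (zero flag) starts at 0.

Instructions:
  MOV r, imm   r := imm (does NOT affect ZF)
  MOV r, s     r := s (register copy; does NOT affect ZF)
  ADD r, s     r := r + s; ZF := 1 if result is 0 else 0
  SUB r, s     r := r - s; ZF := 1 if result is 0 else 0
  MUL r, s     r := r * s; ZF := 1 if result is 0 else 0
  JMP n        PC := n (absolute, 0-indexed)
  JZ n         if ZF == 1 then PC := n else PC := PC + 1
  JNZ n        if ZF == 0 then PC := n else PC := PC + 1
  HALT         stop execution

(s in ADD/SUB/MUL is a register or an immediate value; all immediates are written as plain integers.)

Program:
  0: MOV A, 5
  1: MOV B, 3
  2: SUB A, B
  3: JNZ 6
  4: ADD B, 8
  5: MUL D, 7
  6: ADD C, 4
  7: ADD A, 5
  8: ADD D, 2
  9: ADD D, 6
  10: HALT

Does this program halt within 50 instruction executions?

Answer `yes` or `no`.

Step 1: PC=0 exec 'MOV A, 5'. After: A=5 B=0 C=0 D=0 ZF=0 PC=1
Step 2: PC=1 exec 'MOV B, 3'. After: A=5 B=3 C=0 D=0 ZF=0 PC=2
Step 3: PC=2 exec 'SUB A, B'. After: A=2 B=3 C=0 D=0 ZF=0 PC=3
Step 4: PC=3 exec 'JNZ 6'. After: A=2 B=3 C=0 D=0 ZF=0 PC=6
Step 5: PC=6 exec 'ADD C, 4'. After: A=2 B=3 C=4 D=0 ZF=0 PC=7
Step 6: PC=7 exec 'ADD A, 5'. After: A=7 B=3 C=4 D=0 ZF=0 PC=8
Step 7: PC=8 exec 'ADD D, 2'. After: A=7 B=3 C=4 D=2 ZF=0 PC=9
Step 8: PC=9 exec 'ADD D, 6'. After: A=7 B=3 C=4 D=8 ZF=0 PC=10
Step 9: PC=10 exec 'HALT'. After: A=7 B=3 C=4 D=8 ZF=0 PC=10 HALTED

Answer: yes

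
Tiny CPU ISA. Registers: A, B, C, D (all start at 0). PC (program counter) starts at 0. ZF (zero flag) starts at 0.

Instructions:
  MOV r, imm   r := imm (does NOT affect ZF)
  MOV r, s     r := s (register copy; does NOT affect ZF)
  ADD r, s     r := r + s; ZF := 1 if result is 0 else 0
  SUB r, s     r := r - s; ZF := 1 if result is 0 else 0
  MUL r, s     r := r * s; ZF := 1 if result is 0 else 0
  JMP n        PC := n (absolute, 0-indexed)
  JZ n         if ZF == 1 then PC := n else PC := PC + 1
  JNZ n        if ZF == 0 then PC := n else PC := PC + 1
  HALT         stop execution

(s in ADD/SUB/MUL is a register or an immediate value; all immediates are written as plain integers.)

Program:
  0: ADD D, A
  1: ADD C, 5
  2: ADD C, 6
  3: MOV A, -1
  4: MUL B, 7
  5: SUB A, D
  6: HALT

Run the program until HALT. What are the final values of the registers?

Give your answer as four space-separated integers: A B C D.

Answer: -1 0 11 0

Derivation:
Step 1: PC=0 exec 'ADD D, A'. After: A=0 B=0 C=0 D=0 ZF=1 PC=1
Step 2: PC=1 exec 'ADD C, 5'. After: A=0 B=0 C=5 D=0 ZF=0 PC=2
Step 3: PC=2 exec 'ADD C, 6'. After: A=0 B=0 C=11 D=0 ZF=0 PC=3
Step 4: PC=3 exec 'MOV A, -1'. After: A=-1 B=0 C=11 D=0 ZF=0 PC=4
Step 5: PC=4 exec 'MUL B, 7'. After: A=-1 B=0 C=11 D=0 ZF=1 PC=5
Step 6: PC=5 exec 'SUB A, D'. After: A=-1 B=0 C=11 D=0 ZF=0 PC=6
Step 7: PC=6 exec 'HALT'. After: A=-1 B=0 C=11 D=0 ZF=0 PC=6 HALTED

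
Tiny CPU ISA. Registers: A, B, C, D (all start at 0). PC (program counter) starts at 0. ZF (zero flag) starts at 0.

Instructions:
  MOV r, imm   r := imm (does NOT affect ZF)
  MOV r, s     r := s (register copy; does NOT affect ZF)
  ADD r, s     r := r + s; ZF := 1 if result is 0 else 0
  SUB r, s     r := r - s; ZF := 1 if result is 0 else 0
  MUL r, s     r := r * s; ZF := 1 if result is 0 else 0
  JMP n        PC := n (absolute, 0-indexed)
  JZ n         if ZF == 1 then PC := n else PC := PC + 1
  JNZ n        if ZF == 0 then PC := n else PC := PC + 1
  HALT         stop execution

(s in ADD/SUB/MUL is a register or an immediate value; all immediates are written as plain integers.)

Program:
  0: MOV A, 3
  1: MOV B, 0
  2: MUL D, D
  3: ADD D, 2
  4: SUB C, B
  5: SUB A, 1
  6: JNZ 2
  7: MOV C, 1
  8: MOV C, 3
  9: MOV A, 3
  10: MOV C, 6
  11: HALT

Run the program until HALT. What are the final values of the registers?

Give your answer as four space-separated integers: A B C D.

Answer: 3 0 6 38

Derivation:
Step 1: PC=0 exec 'MOV A, 3'. After: A=3 B=0 C=0 D=0 ZF=0 PC=1
Step 2: PC=1 exec 'MOV B, 0'. After: A=3 B=0 C=0 D=0 ZF=0 PC=2
Step 3: PC=2 exec 'MUL D, D'. After: A=3 B=0 C=0 D=0 ZF=1 PC=3
Step 4: PC=3 exec 'ADD D, 2'. After: A=3 B=0 C=0 D=2 ZF=0 PC=4
Step 5: PC=4 exec 'SUB C, B'. After: A=3 B=0 C=0 D=2 ZF=1 PC=5
Step 6: PC=5 exec 'SUB A, 1'. After: A=2 B=0 C=0 D=2 ZF=0 PC=6
Step 7: PC=6 exec 'JNZ 2'. After: A=2 B=0 C=0 D=2 ZF=0 PC=2
Step 8: PC=2 exec 'MUL D, D'. After: A=2 B=0 C=0 D=4 ZF=0 PC=3
Step 9: PC=3 exec 'ADD D, 2'. After: A=2 B=0 C=0 D=6 ZF=0 PC=4
Step 10: PC=4 exec 'SUB C, B'. After: A=2 B=0 C=0 D=6 ZF=1 PC=5
Step 11: PC=5 exec 'SUB A, 1'. After: A=1 B=0 C=0 D=6 ZF=0 PC=6
Step 12: PC=6 exec 'JNZ 2'. After: A=1 B=0 C=0 D=6 ZF=0 PC=2
Step 13: PC=2 exec 'MUL D, D'. After: A=1 B=0 C=0 D=36 ZF=0 PC=3
Step 14: PC=3 exec 'ADD D, 2'. After: A=1 B=0 C=0 D=38 ZF=0 PC=4
Step 15: PC=4 exec 'SUB C, B'. After: A=1 B=0 C=0 D=38 ZF=1 PC=5
Step 16: PC=5 exec 'SUB A, 1'. After: A=0 B=0 C=0 D=38 ZF=1 PC=6
Step 17: PC=6 exec 'JNZ 2'. After: A=0 B=0 C=0 D=38 ZF=1 PC=7
Step 18: PC=7 exec 'MOV C, 1'. After: A=0 B=0 C=1 D=38 ZF=1 PC=8
Step 19: PC=8 exec 'MOV C, 3'. After: A=0 B=0 C=3 D=38 ZF=1 PC=9
Step 20: PC=9 exec 'MOV A, 3'. After: A=3 B=0 C=3 D=38 ZF=1 PC=10
Step 21: PC=10 exec 'MOV C, 6'. After: A=3 B=0 C=6 D=38 ZF=1 PC=11
Step 22: PC=11 exec 'HALT'. After: A=3 B=0 C=6 D=38 ZF=1 PC=11 HALTED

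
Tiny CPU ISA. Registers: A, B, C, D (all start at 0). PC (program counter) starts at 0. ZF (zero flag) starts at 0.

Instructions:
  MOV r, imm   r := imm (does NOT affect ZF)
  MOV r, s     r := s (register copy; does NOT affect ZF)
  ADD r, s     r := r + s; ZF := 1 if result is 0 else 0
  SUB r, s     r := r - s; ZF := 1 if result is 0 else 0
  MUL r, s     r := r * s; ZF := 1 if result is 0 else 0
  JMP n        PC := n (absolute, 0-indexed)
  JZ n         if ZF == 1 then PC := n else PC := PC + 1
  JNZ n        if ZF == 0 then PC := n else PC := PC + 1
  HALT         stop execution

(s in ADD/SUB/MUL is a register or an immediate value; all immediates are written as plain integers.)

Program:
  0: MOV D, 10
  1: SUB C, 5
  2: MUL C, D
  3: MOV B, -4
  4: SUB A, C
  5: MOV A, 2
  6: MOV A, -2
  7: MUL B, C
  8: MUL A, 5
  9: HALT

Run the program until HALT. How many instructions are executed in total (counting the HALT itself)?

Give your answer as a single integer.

Step 1: PC=0 exec 'MOV D, 10'. After: A=0 B=0 C=0 D=10 ZF=0 PC=1
Step 2: PC=1 exec 'SUB C, 5'. After: A=0 B=0 C=-5 D=10 ZF=0 PC=2
Step 3: PC=2 exec 'MUL C, D'. After: A=0 B=0 C=-50 D=10 ZF=0 PC=3
Step 4: PC=3 exec 'MOV B, -4'. After: A=0 B=-4 C=-50 D=10 ZF=0 PC=4
Step 5: PC=4 exec 'SUB A, C'. After: A=50 B=-4 C=-50 D=10 ZF=0 PC=5
Step 6: PC=5 exec 'MOV A, 2'. After: A=2 B=-4 C=-50 D=10 ZF=0 PC=6
Step 7: PC=6 exec 'MOV A, -2'. After: A=-2 B=-4 C=-50 D=10 ZF=0 PC=7
Step 8: PC=7 exec 'MUL B, C'. After: A=-2 B=200 C=-50 D=10 ZF=0 PC=8
Step 9: PC=8 exec 'MUL A, 5'. After: A=-10 B=200 C=-50 D=10 ZF=0 PC=9
Step 10: PC=9 exec 'HALT'. After: A=-10 B=200 C=-50 D=10 ZF=0 PC=9 HALTED
Total instructions executed: 10

Answer: 10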